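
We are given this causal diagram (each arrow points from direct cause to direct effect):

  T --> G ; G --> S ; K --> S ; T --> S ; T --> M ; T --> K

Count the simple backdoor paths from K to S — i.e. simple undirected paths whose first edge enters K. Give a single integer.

2

A backdoor path from K to S is any simple undirected path whose first edge points into K (i.e. leaves K via a parent).
Parents of K: {T}.
Enumerating:
  P1: K <- T -> G -> S
  P2: K <- T -> S
That exhausts the simple backdoor paths. Count: 2.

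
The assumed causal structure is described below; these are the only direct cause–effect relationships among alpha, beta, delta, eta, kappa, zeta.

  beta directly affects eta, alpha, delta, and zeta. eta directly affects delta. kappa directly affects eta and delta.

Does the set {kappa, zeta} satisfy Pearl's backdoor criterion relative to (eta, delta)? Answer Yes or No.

Backdoor paths from eta to delta (paths whose first edge points into eta):
  P1: eta <- kappa -> delta
  P2: eta <- beta -> delta
Condition 1 (no descendant of eta in the set): holds — descendants of eta are {delta}; none are in {kappa, zeta}.
Condition 2 (every backdoor path blocked by {kappa, zeta}):
  P1: blocked at fork node kappa ∈ conditioning set.
  P2: open — no interior node is in the conditioning set.
{kappa, zeta} does not satisfy the backdoor criterion.

No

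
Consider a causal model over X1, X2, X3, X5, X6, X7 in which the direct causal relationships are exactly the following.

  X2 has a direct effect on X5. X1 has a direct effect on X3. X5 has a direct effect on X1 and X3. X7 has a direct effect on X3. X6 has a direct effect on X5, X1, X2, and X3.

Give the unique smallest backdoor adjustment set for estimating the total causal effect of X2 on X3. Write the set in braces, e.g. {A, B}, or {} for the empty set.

Variables eligible for adjustment (non-descendants of X2, excluding X2 and X3): {X6, X7}.
Backdoor paths from X2 to X3:
  P1: X2 <- X6 -> X5 -> X1 -> X3
  P2: X2 <- X6 -> X5 -> X3
  P3: X2 <- X6 -> X1 <- X5 -> X3
  P4: X2 <- X6 -> X1 -> X3
  P5: X2 <- X6 -> X3
The empty set is not sufficient: P1 (X2 <- X6 -> X5 -> X1 -> X3) has no collider blocking it and no conditioned non-collider, so it is open.
Try {X6}:
  P1: blocked at fork node X6 ∈ conditioning set.
  P2: blocked at fork node X6 ∈ conditioning set.
  P3: blocked at fork node X6 ∈ conditioning set.
  P4: blocked at fork node X6 ∈ conditioning set.
  P5: blocked at fork node X6 ∈ conditioning set.
{X6} contains no descendant of X2 and blocks every backdoor path.
No other singleton works — e.g. {X7} leaves P1 open — so {X6} is the unique smallest valid adjustment set.

{X6}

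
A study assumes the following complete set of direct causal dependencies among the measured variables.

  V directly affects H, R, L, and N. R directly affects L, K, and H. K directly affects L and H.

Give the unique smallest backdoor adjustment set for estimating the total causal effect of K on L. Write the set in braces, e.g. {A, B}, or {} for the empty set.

{R}

Variables eligible for adjustment (non-descendants of K, excluding K and L): {N, R, V}.
Backdoor paths from K to L:
  P1: K <- R <- V -> L
  P2: K <- R -> L
  P3: K <- R -> H <- V -> L
The empty set is not sufficient: P1 (K <- R <- V -> L) has no collider blocking it and no conditioned non-collider, so it is open.
Try {R}:
  P1: blocked at chain node R ∈ conditioning set.
  P2: blocked at fork node R ∈ conditioning set.
  P3: blocked at fork node R ∈ conditioning set.
{R} contains no descendant of K and blocks every backdoor path.
No other singleton works — e.g. {V} leaves P2 open — so {R} is the unique smallest valid adjustment set.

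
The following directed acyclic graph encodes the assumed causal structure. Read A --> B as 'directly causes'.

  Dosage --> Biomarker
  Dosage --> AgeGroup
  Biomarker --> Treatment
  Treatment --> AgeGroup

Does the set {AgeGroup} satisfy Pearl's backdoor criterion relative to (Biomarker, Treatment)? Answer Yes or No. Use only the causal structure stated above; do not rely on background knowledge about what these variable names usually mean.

No

Backdoor paths from Biomarker to Treatment (paths whose first edge points into Biomarker):
  P1: Biomarker <- Dosage -> AgeGroup <- Treatment
Condition 1 (no descendant of Biomarker in the set): FAILS — AgeGroup is a descendant of Biomarker.
Condition 2 (every backdoor path blocked by {AgeGroup}):
  P1: open — collider(s) AgeGroup are conditioned on (or have a conditioned descendant) and no non-collider on the path is in the set.
{AgeGroup} does not satisfy the backdoor criterion.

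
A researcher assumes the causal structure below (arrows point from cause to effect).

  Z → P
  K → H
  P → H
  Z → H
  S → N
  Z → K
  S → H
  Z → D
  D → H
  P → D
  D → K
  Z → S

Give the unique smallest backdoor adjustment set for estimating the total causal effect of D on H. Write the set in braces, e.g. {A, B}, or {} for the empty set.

{P, Z}

Variables eligible for adjustment (non-descendants of D, excluding D and H): {N, P, S, Z}.
Backdoor paths from D to H:
  P1: D <- Z -> S -> H
  P2: D <- Z -> P -> H
  P3: D <- Z -> K -> H
  P4: D <- Z -> H
  P5: D <- P <- Z -> S -> H
  P6: D <- P <- Z -> K -> H
  P7: D <- P <- Z -> H
  P8: D <- P -> H
The empty set is not sufficient: P1 (D <- Z -> S -> H) has no collider blocking it and no conditioned non-collider, so it is open.
Try {P, Z}:
  P1: blocked at fork node Z ∈ conditioning set.
  P2: blocked at fork node Z ∈ conditioning set.
  P3: blocked at fork node Z ∈ conditioning set.
  P4: blocked at fork node Z ∈ conditioning set.
  P5: blocked at chain node P ∈ conditioning set.
  P6: blocked at chain node P ∈ conditioning set.
  P7: blocked at chain node P ∈ conditioning set.
  P8: blocked at fork node P ∈ conditioning set.
{P, Z} contains no descendant of D and blocks every backdoor path.
Every element of {P, Z} is needed (dropping P leaves P8 open; dropping Z leaves P1 open), so no proper subset is valid.
Among all size-2 subsets of the eligible variables, only {P, Z} blocks every backdoor path, so it is the unique smallest valid adjustment set.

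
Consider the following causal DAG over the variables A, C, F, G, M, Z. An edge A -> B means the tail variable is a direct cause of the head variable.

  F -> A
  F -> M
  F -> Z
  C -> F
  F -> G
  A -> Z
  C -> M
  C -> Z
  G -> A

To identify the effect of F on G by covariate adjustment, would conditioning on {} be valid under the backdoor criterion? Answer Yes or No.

Yes

Backdoor paths from F to G (paths whose first edge points into F):
  P1: F <- C -> Z <- A <- G
Condition 1 (no descendant of F in the set): holds — descendants of F are {A, G, M, Z}; none are in {}.
Condition 2 (every backdoor path blocked by {}):
  P1: blocked at collider Z (neither it nor any descendant is in the conditioning set).
{} satisfies the backdoor criterion.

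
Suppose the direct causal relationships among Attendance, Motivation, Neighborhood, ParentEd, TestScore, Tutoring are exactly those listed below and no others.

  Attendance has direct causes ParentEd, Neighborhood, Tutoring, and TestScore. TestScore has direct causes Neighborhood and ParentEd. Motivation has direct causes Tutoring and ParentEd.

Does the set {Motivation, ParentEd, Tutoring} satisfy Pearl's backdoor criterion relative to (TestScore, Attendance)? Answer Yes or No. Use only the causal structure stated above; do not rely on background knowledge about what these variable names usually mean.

No

Backdoor paths from TestScore to Attendance (paths whose first edge points into TestScore):
  P1: TestScore <- ParentEd -> Motivation <- Tutoring -> Attendance
  P2: TestScore <- ParentEd -> Attendance
  P3: TestScore <- Neighborhood -> Attendance
Condition 1 (no descendant of TestScore in the set): holds — descendants of TestScore are {Attendance}; none are in {Motivation, ParentEd, Tutoring}.
Condition 2 (every backdoor path blocked by {Motivation, ParentEd, Tutoring}):
  P1: blocked at fork node ParentEd ∈ conditioning set.
  P2: blocked at fork node ParentEd ∈ conditioning set.
  P3: open — no interior node is in the conditioning set.
{Motivation, ParentEd, Tutoring} does not satisfy the backdoor criterion.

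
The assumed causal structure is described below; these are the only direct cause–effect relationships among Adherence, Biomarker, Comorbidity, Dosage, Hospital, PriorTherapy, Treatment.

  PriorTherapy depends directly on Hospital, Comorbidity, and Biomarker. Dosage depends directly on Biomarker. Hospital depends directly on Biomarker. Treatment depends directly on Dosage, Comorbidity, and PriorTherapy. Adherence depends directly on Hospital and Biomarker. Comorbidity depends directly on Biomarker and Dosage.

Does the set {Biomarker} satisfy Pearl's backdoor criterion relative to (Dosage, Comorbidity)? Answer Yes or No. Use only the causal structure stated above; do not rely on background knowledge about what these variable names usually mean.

Backdoor paths from Dosage to Comorbidity (paths whose first edge points into Dosage):
  P1: Dosage <- Biomarker -> Comorbidity
  P2: Dosage <- Biomarker -> Hospital -> PriorTherapy <- Comorbidity
  P3: Dosage <- Biomarker -> Hospital -> PriorTherapy -> Treatment <- Comorbidity
  P4: Dosage <- Biomarker -> PriorTherapy <- Comorbidity
  P5: Dosage <- Biomarker -> PriorTherapy -> Treatment <- Comorbidity
  P6: Dosage <- Biomarker -> Adherence <- Hospital -> PriorTherapy <- Comorbidity
  P7: Dosage <- Biomarker -> Adherence <- Hospital -> PriorTherapy -> Treatment <- Comorbidity
Condition 1 (no descendant of Dosage in the set): holds — descendants of Dosage are {Comorbidity, PriorTherapy, Treatment}; none are in {Biomarker}.
Condition 2 (every backdoor path blocked by {Biomarker}):
  P1: blocked at fork node Biomarker ∈ conditioning set.
  P2: blocked at fork node Biomarker ∈ conditioning set.
  P3: blocked at fork node Biomarker ∈ conditioning set.
  P4: blocked at fork node Biomarker ∈ conditioning set.
  P5: blocked at fork node Biomarker ∈ conditioning set.
  P6: blocked at fork node Biomarker ∈ conditioning set.
  P7: blocked at fork node Biomarker ∈ conditioning set.
{Biomarker} satisfies the backdoor criterion.

Yes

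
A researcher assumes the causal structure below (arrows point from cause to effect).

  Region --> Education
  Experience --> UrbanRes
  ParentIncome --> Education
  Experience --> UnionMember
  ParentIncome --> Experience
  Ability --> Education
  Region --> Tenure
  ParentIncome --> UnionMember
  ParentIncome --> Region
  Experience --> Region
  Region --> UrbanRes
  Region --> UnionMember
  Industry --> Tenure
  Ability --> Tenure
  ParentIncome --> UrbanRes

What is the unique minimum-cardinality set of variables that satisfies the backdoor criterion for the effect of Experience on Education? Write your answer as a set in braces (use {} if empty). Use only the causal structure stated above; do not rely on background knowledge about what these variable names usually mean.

{ParentIncome}

Variables eligible for adjustment (non-descendants of Experience, excluding Experience and Education): {Ability, Industry, ParentIncome}.
Backdoor paths from Experience to Education:
  P1: Experience <- ParentIncome -> Region -> Education
  P2: Experience <- ParentIncome -> Region -> Tenure <- Ability -> Education
  P3: Experience <- ParentIncome -> UnionMember <- Region -> Education
  P4: Experience <- ParentIncome -> UnionMember <- Region -> Tenure <- Ability -> Education
  P5: Experience <- ParentIncome -> UrbanRes <- Region -> Education
  P6: Experience <- ParentIncome -> UrbanRes <- Region -> Tenure <- Ability -> Education
  P7: Experience <- ParentIncome -> Education
The empty set is not sufficient: P1 (Experience <- ParentIncome -> Region -> Education) has no collider blocking it and no conditioned non-collider, so it is open.
Try {ParentIncome}:
  P1: blocked at fork node ParentIncome ∈ conditioning set.
  P2: blocked at fork node ParentIncome ∈ conditioning set.
  P3: blocked at fork node ParentIncome ∈ conditioning set.
  P4: blocked at fork node ParentIncome ∈ conditioning set.
  P5: blocked at fork node ParentIncome ∈ conditioning set.
  P6: blocked at fork node ParentIncome ∈ conditioning set.
  P7: blocked at fork node ParentIncome ∈ conditioning set.
{ParentIncome} contains no descendant of Experience and blocks every backdoor path.
No other singleton works — e.g. {Ability} leaves P1 open — so {ParentIncome} is the unique smallest valid adjustment set.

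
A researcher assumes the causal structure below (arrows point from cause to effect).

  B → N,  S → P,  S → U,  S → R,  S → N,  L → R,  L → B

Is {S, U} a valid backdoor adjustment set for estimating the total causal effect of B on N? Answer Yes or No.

Backdoor paths from B to N (paths whose first edge points into B):
  P1: B <- L -> R <- S -> N
Condition 1 (no descendant of B in the set): holds — descendants of B are {N}; none are in {S, U}.
Condition 2 (every backdoor path blocked by {S, U}):
  P1: blocked at collider R (neither it nor any descendant is in the conditioning set).
{S, U} satisfies the backdoor criterion.

Yes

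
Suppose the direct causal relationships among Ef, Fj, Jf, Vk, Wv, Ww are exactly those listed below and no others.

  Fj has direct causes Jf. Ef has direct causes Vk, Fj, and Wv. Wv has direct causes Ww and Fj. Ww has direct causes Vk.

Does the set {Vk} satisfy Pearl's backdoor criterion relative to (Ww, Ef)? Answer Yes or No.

Backdoor paths from Ww to Ef (paths whose first edge points into Ww):
  P1: Ww <- Vk -> Ef
Condition 1 (no descendant of Ww in the set): holds — descendants of Ww are {Ef, Wv}; none are in {Vk}.
Condition 2 (every backdoor path blocked by {Vk}):
  P1: blocked at fork node Vk ∈ conditioning set.
{Vk} satisfies the backdoor criterion.

Yes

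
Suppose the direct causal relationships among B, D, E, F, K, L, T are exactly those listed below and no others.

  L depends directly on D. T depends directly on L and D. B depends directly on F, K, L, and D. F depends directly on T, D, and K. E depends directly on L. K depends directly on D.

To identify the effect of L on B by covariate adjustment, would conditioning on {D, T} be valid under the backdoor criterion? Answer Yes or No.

Backdoor paths from L to B (paths whose first edge points into L):
  P1: L <- D -> K -> F -> B
  P2: L <- D -> K -> B
  P3: L <- D -> T -> F <- K -> B
  P4: L <- D -> T -> F -> B
  P5: L <- D -> F <- K -> B
  P6: L <- D -> F -> B
  P7: L <- D -> B
Condition 1 (no descendant of L in the set): FAILS — T is a descendant of L.
Condition 2 (every backdoor path blocked by {D, T}):
  P1: blocked at fork node D ∈ conditioning set.
  P2: blocked at fork node D ∈ conditioning set.
  P3: blocked at fork node D ∈ conditioning set.
  P4: blocked at fork node D ∈ conditioning set.
  P5: blocked at fork node D ∈ conditioning set.
  P6: blocked at fork node D ∈ conditioning set.
  P7: blocked at fork node D ∈ conditioning set.
{D, T} does not satisfy the backdoor criterion.

No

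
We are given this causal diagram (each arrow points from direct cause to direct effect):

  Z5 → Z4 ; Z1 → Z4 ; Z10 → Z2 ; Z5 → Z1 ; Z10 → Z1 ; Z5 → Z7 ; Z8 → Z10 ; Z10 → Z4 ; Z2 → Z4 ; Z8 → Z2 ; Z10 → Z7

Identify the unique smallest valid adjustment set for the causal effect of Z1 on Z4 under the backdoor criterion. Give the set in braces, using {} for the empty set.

Variables eligible for adjustment (non-descendants of Z1, excluding Z1 and Z4): {Z10, Z2, Z5, Z7, Z8}.
Backdoor paths from Z1 to Z4:
  P1: Z1 <- Z5 -> Z7 <- Z10 <- Z8 -> Z2 -> Z4
  P2: Z1 <- Z5 -> Z7 <- Z10 -> Z2 -> Z4
  P3: Z1 <- Z5 -> Z7 <- Z10 -> Z4
  P4: Z1 <- Z5 -> Z4
  P5: Z1 <- Z10 <- Z8 -> Z2 -> Z4
  P6: Z1 <- Z10 -> Z7 <- Z5 -> Z4
  P7: Z1 <- Z10 -> Z2 -> Z4
  P8: Z1 <- Z10 -> Z4
The empty set is not sufficient: P4 (Z1 <- Z5 -> Z4) has no collider blocking it and no conditioned non-collider, so it is open.
Try {Z10, Z5}:
  P1: blocked at fork node Z5 ∈ conditioning set.
  P2: blocked at fork node Z5 ∈ conditioning set.
  P3: blocked at fork node Z5 ∈ conditioning set.
  P4: blocked at fork node Z5 ∈ conditioning set.
  P5: blocked at chain node Z10 ∈ conditioning set.
  P6: blocked at fork node Z10 ∈ conditioning set.
  P7: blocked at fork node Z10 ∈ conditioning set.
  P8: blocked at fork node Z10 ∈ conditioning set.
{Z10, Z5} contains no descendant of Z1 and blocks every backdoor path.
Every element of {Z10, Z5} is needed (dropping Z10 leaves P5 open; dropping Z5 leaves P4 open), so no proper subset is valid.
Among all size-2 subsets of the eligible variables, only {Z10, Z5} blocks every backdoor path, so it is the unique smallest valid adjustment set.

{Z10, Z5}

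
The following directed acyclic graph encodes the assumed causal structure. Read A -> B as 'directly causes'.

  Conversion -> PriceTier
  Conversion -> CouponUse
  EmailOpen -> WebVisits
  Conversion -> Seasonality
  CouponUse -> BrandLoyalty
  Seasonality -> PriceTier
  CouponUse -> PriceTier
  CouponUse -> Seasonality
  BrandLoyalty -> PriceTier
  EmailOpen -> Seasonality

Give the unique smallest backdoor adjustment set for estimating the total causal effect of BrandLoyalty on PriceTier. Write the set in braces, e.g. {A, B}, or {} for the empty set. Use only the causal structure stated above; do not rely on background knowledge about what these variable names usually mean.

{CouponUse}

Variables eligible for adjustment (non-descendants of BrandLoyalty, excluding BrandLoyalty and PriceTier): {Conversion, CouponUse, EmailOpen, Seasonality, WebVisits}.
Backdoor paths from BrandLoyalty to PriceTier:
  P1: BrandLoyalty <- CouponUse <- Conversion -> Seasonality -> PriceTier
  P2: BrandLoyalty <- CouponUse <- Conversion -> PriceTier
  P3: BrandLoyalty <- CouponUse -> Seasonality <- Conversion -> PriceTier
  P4: BrandLoyalty <- CouponUse -> Seasonality -> PriceTier
  P5: BrandLoyalty <- CouponUse -> PriceTier
The empty set is not sufficient: P1 (BrandLoyalty <- CouponUse <- Conversion -> Seasonality -> PriceTier) has no collider blocking it and no conditioned non-collider, so it is open.
Try {CouponUse}:
  P1: blocked at chain node CouponUse ∈ conditioning set.
  P2: blocked at chain node CouponUse ∈ conditioning set.
  P3: blocked at fork node CouponUse ∈ conditioning set.
  P4: blocked at fork node CouponUse ∈ conditioning set.
  P5: blocked at fork node CouponUse ∈ conditioning set.
{CouponUse} contains no descendant of BrandLoyalty and blocks every backdoor path.
No other singleton works — e.g. {Conversion} leaves P4 open — so {CouponUse} is the unique smallest valid adjustment set.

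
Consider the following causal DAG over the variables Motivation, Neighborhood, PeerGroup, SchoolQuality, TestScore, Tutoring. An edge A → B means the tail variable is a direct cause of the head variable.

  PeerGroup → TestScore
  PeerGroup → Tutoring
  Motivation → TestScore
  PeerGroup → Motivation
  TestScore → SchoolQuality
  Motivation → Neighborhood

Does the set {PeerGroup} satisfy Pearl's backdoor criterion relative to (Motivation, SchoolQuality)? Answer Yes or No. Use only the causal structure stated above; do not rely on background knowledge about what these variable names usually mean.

Backdoor paths from Motivation to SchoolQuality (paths whose first edge points into Motivation):
  P1: Motivation <- PeerGroup -> TestScore -> SchoolQuality
Condition 1 (no descendant of Motivation in the set): holds — descendants of Motivation are {Neighborhood, SchoolQuality, TestScore}; none are in {PeerGroup}.
Condition 2 (every backdoor path blocked by {PeerGroup}):
  P1: blocked at fork node PeerGroup ∈ conditioning set.
{PeerGroup} satisfies the backdoor criterion.

Yes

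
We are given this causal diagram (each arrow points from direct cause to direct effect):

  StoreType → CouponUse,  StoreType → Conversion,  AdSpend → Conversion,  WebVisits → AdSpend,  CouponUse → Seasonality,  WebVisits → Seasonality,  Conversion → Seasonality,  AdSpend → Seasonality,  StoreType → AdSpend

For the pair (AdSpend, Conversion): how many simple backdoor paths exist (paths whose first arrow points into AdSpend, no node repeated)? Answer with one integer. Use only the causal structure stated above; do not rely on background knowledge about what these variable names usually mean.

4

A backdoor path from AdSpend to Conversion is any simple undirected path whose first edge points into AdSpend (i.e. leaves AdSpend via a parent).
Parents of AdSpend: {StoreType, WebVisits}.
Enumerating:
  P1: AdSpend <- StoreType -> CouponUse -> Seasonality <- Conversion
  P2: AdSpend <- StoreType -> Conversion
  P3: AdSpend <- WebVisits -> Seasonality <- CouponUse <- StoreType -> Conversion
  P4: AdSpend <- WebVisits -> Seasonality <- Conversion
That exhausts the simple backdoor paths. Count: 4.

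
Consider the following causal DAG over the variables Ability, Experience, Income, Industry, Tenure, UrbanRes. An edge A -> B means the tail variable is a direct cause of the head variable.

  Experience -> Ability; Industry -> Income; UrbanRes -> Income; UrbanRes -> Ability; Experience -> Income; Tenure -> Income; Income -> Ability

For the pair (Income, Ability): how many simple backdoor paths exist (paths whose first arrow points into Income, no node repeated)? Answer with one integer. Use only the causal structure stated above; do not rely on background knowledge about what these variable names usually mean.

2

A backdoor path from Income to Ability is any simple undirected path whose first edge points into Income (i.e. leaves Income via a parent).
Parents of Income: {Experience, Industry, Tenure, UrbanRes}.
Enumerating:
  P1: Income <- Experience -> Ability
  P2: Income <- UrbanRes -> Ability
That exhausts the simple backdoor paths. Count: 2.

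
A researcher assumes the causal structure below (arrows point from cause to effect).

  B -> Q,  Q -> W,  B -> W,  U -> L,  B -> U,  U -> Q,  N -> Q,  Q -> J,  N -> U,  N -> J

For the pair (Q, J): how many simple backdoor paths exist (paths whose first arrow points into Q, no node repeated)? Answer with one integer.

3

A backdoor path from Q to J is any simple undirected path whose first edge points into Q (i.e. leaves Q via a parent).
Parents of Q: {B, N, U}.
Enumerating:
  P1: Q <- B -> U <- N -> J
  P2: Q <- N -> J
  P3: Q <- U <- N -> J
That exhausts the simple backdoor paths. Count: 3.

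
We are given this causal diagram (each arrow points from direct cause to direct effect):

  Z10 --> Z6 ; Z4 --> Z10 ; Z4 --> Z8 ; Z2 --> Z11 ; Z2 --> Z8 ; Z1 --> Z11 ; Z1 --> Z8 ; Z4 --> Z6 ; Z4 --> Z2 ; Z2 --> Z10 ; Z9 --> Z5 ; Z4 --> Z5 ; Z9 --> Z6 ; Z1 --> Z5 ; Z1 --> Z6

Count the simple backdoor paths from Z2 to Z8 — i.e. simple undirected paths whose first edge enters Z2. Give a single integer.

7

A backdoor path from Z2 to Z8 is any simple undirected path whose first edge points into Z2 (i.e. leaves Z2 via a parent).
Parents of Z2: {Z4}.
Enumerating:
  P1: Z2 <- Z4 -> Z8
  P2: Z2 <- Z4 -> Z10 -> Z6 <- Z9 -> Z5 <- Z1 -> Z8
  P3: Z2 <- Z4 -> Z10 -> Z6 <- Z1 -> Z8
  P4: Z2 <- Z4 -> Z6 <- Z9 -> Z5 <- Z1 -> Z8
  P5: Z2 <- Z4 -> Z6 <- Z1 -> Z8
  P6: Z2 <- Z4 -> Z5 <- Z9 -> Z6 <- Z1 -> Z8
  P7: Z2 <- Z4 -> Z5 <- Z1 -> Z8
That exhausts the simple backdoor paths. Count: 7.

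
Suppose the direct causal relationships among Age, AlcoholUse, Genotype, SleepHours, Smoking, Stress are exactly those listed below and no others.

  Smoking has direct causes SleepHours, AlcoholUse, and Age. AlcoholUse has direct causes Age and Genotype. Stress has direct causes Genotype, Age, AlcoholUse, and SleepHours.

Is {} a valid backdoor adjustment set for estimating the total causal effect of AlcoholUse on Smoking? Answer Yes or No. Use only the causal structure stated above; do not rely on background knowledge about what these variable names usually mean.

Backdoor paths from AlcoholUse to Smoking (paths whose first edge points into AlcoholUse):
  P1: AlcoholUse <- Genotype -> Stress <- SleepHours -> Smoking
  P2: AlcoholUse <- Genotype -> Stress <- Age -> Smoking
  P3: AlcoholUse <- Age -> Stress <- SleepHours -> Smoking
  P4: AlcoholUse <- Age -> Smoking
Condition 1 (no descendant of AlcoholUse in the set): holds — descendants of AlcoholUse are {Smoking, Stress}; none are in {}.
Condition 2 (every backdoor path blocked by {}):
  P1: blocked at collider Stress (neither it nor any descendant is in the conditioning set).
  P2: blocked at collider Stress (neither it nor any descendant is in the conditioning set).
  P3: blocked at collider Stress (neither it nor any descendant is in the conditioning set).
  P4: open — no interior node is in the conditioning set.
{} does not satisfy the backdoor criterion.

No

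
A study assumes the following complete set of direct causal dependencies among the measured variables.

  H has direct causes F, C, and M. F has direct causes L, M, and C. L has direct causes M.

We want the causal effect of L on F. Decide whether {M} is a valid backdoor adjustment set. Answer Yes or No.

Yes

Backdoor paths from L to F (paths whose first edge points into L):
  P1: L <- M -> F
  P2: L <- M -> H <- C -> F
  P3: L <- M -> H <- F
Condition 1 (no descendant of L in the set): holds — descendants of L are {F, H}; none are in {M}.
Condition 2 (every backdoor path blocked by {M}):
  P1: blocked at fork node M ∈ conditioning set.
  P2: blocked at fork node M ∈ conditioning set.
  P3: blocked at fork node M ∈ conditioning set.
{M} satisfies the backdoor criterion.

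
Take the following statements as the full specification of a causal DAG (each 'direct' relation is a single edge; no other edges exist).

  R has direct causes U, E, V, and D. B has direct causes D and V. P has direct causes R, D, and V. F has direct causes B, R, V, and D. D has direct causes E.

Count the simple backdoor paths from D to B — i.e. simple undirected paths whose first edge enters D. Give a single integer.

6

A backdoor path from D to B is any simple undirected path whose first edge points into D (i.e. leaves D via a parent).
Parents of D: {E}.
Enumerating:
  P1: D <- E -> R <- V -> B
  P2: D <- E -> R <- V -> F <- B
  P3: D <- E -> R -> P <- V -> B
  P4: D <- E -> R -> P <- V -> F <- B
  P5: D <- E -> R -> F <- V -> B
  P6: D <- E -> R -> F <- B
That exhausts the simple backdoor paths. Count: 6.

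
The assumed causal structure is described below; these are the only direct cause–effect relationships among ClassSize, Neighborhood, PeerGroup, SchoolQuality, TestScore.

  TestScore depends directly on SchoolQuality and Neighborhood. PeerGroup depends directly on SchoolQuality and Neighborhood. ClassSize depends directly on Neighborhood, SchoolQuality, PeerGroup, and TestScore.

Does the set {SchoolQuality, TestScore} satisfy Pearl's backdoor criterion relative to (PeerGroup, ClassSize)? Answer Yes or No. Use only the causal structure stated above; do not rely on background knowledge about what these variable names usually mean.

No

Backdoor paths from PeerGroup to ClassSize (paths whose first edge points into PeerGroup):
  P1: PeerGroup <- SchoolQuality -> TestScore <- Neighborhood -> ClassSize
  P2: PeerGroup <- SchoolQuality -> TestScore -> ClassSize
  P3: PeerGroup <- SchoolQuality -> ClassSize
  P4: PeerGroup <- Neighborhood -> TestScore <- SchoolQuality -> ClassSize
  P5: PeerGroup <- Neighborhood -> TestScore -> ClassSize
  P6: PeerGroup <- Neighborhood -> ClassSize
Condition 1 (no descendant of PeerGroup in the set): holds — descendants of PeerGroup are {ClassSize}; none are in {SchoolQuality, TestScore}.
Condition 2 (every backdoor path blocked by {SchoolQuality, TestScore}):
  P1: blocked at fork node SchoolQuality ∈ conditioning set.
  P2: blocked at fork node SchoolQuality ∈ conditioning set.
  P3: blocked at fork node SchoolQuality ∈ conditioning set.
  P4: blocked at fork node SchoolQuality ∈ conditioning set.
  P5: blocked at chain node TestScore ∈ conditioning set.
  P6: open — no interior node is in the conditioning set.
{SchoolQuality, TestScore} does not satisfy the backdoor criterion.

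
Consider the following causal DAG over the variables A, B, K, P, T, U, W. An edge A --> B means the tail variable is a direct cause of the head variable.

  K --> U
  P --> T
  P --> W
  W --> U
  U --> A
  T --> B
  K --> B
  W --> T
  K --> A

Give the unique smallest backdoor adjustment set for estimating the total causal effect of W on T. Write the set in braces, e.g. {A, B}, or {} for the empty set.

{P}

Variables eligible for adjustment (non-descendants of W, excluding W and T): {K, P}.
Backdoor paths from W to T:
  P1: W <- P -> T
The empty set is not sufficient: P1 (W <- P -> T) has no collider blocking it and no conditioned non-collider, so it is open.
Try {P}:
  P1: blocked at fork node P ∈ conditioning set.
{P} contains no descendant of W and blocks every backdoor path.
No other singleton works — e.g. {K} leaves P1 open — so {P} is the unique smallest valid adjustment set.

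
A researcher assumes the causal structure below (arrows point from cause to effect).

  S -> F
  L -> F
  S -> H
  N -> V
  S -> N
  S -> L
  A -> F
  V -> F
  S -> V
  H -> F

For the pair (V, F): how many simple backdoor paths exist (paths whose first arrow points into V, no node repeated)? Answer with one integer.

6

A backdoor path from V to F is any simple undirected path whose first edge points into V (i.e. leaves V via a parent).
Parents of V: {N, S}.
Enumerating:
  P1: V <- S -> L -> F
  P2: V <- S -> H -> F
  P3: V <- S -> F
  P4: V <- N <- S -> L -> F
  P5: V <- N <- S -> H -> F
  P6: V <- N <- S -> F
That exhausts the simple backdoor paths. Count: 6.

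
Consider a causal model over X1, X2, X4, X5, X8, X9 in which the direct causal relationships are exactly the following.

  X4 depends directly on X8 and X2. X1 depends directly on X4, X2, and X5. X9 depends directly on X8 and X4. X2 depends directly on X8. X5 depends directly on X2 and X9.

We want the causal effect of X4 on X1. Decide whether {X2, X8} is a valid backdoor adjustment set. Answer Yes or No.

Backdoor paths from X4 to X1 (paths whose first edge points into X4):
  P1: X4 <- X8 -> X2 -> X5 -> X1
  P2: X4 <- X8 -> X2 -> X1
  P3: X4 <- X8 -> X9 -> X5 <- X2 -> X1
  P4: X4 <- X8 -> X9 -> X5 -> X1
  P5: X4 <- X2 <- X8 -> X9 -> X5 -> X1
  P6: X4 <- X2 -> X5 -> X1
  P7: X4 <- X2 -> X1
Condition 1 (no descendant of X4 in the set): holds — descendants of X4 are {X1, X5, X9}; none are in {X2, X8}.
Condition 2 (every backdoor path blocked by {X2, X8}):
  P1: blocked at fork node X8 ∈ conditioning set.
  P2: blocked at fork node X8 ∈ conditioning set.
  P3: blocked at fork node X8 ∈ conditioning set.
  P4: blocked at fork node X8 ∈ conditioning set.
  P5: blocked at chain node X2 ∈ conditioning set.
  P6: blocked at fork node X2 ∈ conditioning set.
  P7: blocked at fork node X2 ∈ conditioning set.
{X2, X8} satisfies the backdoor criterion.

Yes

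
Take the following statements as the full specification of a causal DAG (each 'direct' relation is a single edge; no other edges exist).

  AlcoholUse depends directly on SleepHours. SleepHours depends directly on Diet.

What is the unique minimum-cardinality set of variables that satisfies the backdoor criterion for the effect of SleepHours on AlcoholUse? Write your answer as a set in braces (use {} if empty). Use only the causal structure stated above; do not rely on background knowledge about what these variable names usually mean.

Variables eligible for adjustment (non-descendants of SleepHours, excluding SleepHours and AlcoholUse): {Diet}.
Backdoor paths from SleepHours to AlcoholUse:
  (none)
With no backdoor paths the empty set already satisfies the criterion, and it is trivially minimal.

{}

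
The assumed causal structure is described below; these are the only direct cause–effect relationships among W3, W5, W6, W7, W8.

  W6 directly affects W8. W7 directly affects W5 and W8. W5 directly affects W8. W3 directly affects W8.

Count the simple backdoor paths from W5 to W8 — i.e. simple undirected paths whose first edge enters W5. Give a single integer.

A backdoor path from W5 to W8 is any simple undirected path whose first edge points into W5 (i.e. leaves W5 via a parent).
Parents of W5: {W7}.
Enumerating:
  P1: W5 <- W7 -> W8
That exhausts the simple backdoor paths. Count: 1.

1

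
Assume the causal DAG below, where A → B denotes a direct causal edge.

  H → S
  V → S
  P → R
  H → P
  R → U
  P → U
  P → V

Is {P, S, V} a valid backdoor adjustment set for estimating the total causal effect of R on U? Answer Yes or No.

Backdoor paths from R to U (paths whose first edge points into R):
  P1: R <- P -> U
Condition 1 (no descendant of R in the set): holds — descendants of R are {U}; none are in {P, S, V}.
Condition 2 (every backdoor path blocked by {P, S, V}):
  P1: blocked at fork node P ∈ conditioning set.
{P, S, V} satisfies the backdoor criterion.

Yes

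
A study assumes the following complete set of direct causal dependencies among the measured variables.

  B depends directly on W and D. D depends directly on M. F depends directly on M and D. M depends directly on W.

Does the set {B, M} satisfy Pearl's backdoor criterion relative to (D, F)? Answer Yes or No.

Backdoor paths from D to F (paths whose first edge points into D):
  P1: D <- M -> F
Condition 1 (no descendant of D in the set): FAILS — B is a descendant of D.
Condition 2 (every backdoor path blocked by {B, M}):
  P1: blocked at fork node M ∈ conditioning set.
{B, M} does not satisfy the backdoor criterion.

No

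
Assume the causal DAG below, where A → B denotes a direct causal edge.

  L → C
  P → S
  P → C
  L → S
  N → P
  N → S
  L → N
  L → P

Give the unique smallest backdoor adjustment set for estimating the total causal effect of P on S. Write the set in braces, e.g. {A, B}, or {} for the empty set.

{L, N}

Variables eligible for adjustment (non-descendants of P, excluding P and S): {L, N}.
Backdoor paths from P to S:
  P1: P <- L -> N -> S
  P2: P <- L -> S
  P3: P <- N <- L -> S
  P4: P <- N -> S
The empty set is not sufficient: P1 (P <- L -> N -> S) has no collider blocking it and no conditioned non-collider, so it is open.
Try {L, N}:
  P1: blocked at fork node L ∈ conditioning set.
  P2: blocked at fork node L ∈ conditioning set.
  P3: blocked at chain node N ∈ conditioning set.
  P4: blocked at fork node N ∈ conditioning set.
{L, N} contains no descendant of P and blocks every backdoor path.
Every element of {L, N} is needed (dropping L leaves P2 open; dropping N leaves P4 open), so no proper subset is valid.
Among all size-2 subsets of the eligible variables, only {L, N} blocks every backdoor path, so it is the unique smallest valid adjustment set.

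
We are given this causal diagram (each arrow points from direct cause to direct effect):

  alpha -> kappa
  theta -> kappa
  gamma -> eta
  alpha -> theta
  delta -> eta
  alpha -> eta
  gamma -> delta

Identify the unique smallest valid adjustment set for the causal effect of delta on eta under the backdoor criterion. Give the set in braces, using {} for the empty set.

{gamma}

Variables eligible for adjustment (non-descendants of delta, excluding delta and eta): {alpha, gamma, kappa, theta}.
Backdoor paths from delta to eta:
  P1: delta <- gamma -> eta
The empty set is not sufficient: P1 (delta <- gamma -> eta) has no collider blocking it and no conditioned non-collider, so it is open.
Try {gamma}:
  P1: blocked at fork node gamma ∈ conditioning set.
{gamma} contains no descendant of delta and blocks every backdoor path.
No other singleton works — e.g. {alpha} leaves P1 open — so {gamma} is the unique smallest valid adjustment set.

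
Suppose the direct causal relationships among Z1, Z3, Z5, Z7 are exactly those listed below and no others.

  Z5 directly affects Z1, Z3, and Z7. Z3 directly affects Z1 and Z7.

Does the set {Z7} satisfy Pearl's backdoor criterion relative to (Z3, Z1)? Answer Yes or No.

Backdoor paths from Z3 to Z1 (paths whose first edge points into Z3):
  P1: Z3 <- Z5 -> Z1
Condition 1 (no descendant of Z3 in the set): FAILS — Z7 is a descendant of Z3.
Condition 2 (every backdoor path blocked by {Z7}):
  P1: open — no interior node is in the conditioning set.
{Z7} does not satisfy the backdoor criterion.

No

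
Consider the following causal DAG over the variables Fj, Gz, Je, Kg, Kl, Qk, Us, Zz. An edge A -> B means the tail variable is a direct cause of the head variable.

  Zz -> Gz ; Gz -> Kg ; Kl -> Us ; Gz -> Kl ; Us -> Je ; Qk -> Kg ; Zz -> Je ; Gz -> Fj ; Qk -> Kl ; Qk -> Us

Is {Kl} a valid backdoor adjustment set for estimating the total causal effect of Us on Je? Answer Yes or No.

Backdoor paths from Us to Je (paths whose first edge points into Us):
  P1: Us <- Qk -> Kl <- Gz <- Zz -> Je
  P2: Us <- Qk -> Kg <- Gz <- Zz -> Je
  P3: Us <- Kl <- Qk -> Kg <- Gz <- Zz -> Je
  P4: Us <- Kl <- Gz <- Zz -> Je
Condition 1 (no descendant of Us in the set): holds — descendants of Us are {Je}; none are in {Kl}.
Condition 2 (every backdoor path blocked by {Kl}):
  P1: open — collider(s) Kl are conditioned on (or have a conditioned descendant) and no non-collider on the path is in the set.
  P2: blocked at collider Kg (neither it nor any descendant is in the conditioning set).
  P3: blocked at chain node Kl ∈ conditioning set.
  P4: blocked at chain node Kl ∈ conditioning set.
{Kl} does not satisfy the backdoor criterion.

No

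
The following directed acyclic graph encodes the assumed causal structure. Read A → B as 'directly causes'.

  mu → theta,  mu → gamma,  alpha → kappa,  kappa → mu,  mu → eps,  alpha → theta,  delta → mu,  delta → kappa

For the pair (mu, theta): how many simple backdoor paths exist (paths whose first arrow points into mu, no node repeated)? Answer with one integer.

A backdoor path from mu to theta is any simple undirected path whose first edge points into mu (i.e. leaves mu via a parent).
Parents of mu: {delta, kappa}.
Enumerating:
  P1: mu <- delta -> kappa <- alpha -> theta
  P2: mu <- kappa <- alpha -> theta
That exhausts the simple backdoor paths. Count: 2.

2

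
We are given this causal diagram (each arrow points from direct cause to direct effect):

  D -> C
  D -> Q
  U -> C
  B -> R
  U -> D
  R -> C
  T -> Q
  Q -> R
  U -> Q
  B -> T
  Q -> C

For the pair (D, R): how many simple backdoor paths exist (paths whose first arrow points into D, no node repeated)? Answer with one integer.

6

A backdoor path from D to R is any simple undirected path whose first edge points into D (i.e. leaves D via a parent).
Parents of D: {U}.
Enumerating:
  P1: D <- U -> Q <- T <- B -> R
  P2: D <- U -> Q -> R
  P3: D <- U -> Q -> C <- R
  P4: D <- U -> C <- Q <- T <- B -> R
  P5: D <- U -> C <- Q -> R
  P6: D <- U -> C <- R
That exhausts the simple backdoor paths. Count: 6.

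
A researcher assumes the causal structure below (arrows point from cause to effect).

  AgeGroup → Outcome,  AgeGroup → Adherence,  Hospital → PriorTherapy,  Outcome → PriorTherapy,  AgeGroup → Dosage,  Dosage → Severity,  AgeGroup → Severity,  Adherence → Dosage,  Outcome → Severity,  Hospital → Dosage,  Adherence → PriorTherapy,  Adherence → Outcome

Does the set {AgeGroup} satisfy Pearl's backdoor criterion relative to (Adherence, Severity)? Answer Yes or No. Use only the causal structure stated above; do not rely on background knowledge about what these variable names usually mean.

Yes

Backdoor paths from Adherence to Severity (paths whose first edge points into Adherence):
  P1: Adherence <- AgeGroup -> Outcome -> Severity
  P2: Adherence <- AgeGroup -> Outcome -> PriorTherapy <- Hospital -> Dosage -> Severity
  P3: Adherence <- AgeGroup -> Dosage <- Hospital -> PriorTherapy <- Outcome -> Severity
  P4: Adherence <- AgeGroup -> Dosage -> Severity
  P5: Adherence <- AgeGroup -> Severity
Condition 1 (no descendant of Adherence in the set): holds — descendants of Adherence are {Dosage, Outcome, PriorTherapy, Severity}; none are in {AgeGroup}.
Condition 2 (every backdoor path blocked by {AgeGroup}):
  P1: blocked at fork node AgeGroup ∈ conditioning set.
  P2: blocked at fork node AgeGroup ∈ conditioning set.
  P3: blocked at fork node AgeGroup ∈ conditioning set.
  P4: blocked at fork node AgeGroup ∈ conditioning set.
  P5: blocked at fork node AgeGroup ∈ conditioning set.
{AgeGroup} satisfies the backdoor criterion.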